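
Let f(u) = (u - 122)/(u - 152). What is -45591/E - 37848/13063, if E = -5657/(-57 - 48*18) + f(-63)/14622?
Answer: -16428847882021530/2212530197597 ≈ -7425.4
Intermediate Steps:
f(u) = (-122 + u)/(-152 + u)
E = 1185616733/193025022 (E = -5657/(-57 - 48*18) + ((-122 - 63)/(-152 - 63))/14622 = -5657/(-57 - 864) + (-185/(-215))*(1/14622) = -5657/(-921) - 1/215*(-185)*(1/14622) = -5657*(-1/921) + (37/43)*(1/14622) = 5657/921 + 37/628746 = 1185616733/193025022 ≈ 6.1423)
-45591/E - 37848/13063 = -45591/1185616733/193025022 - 37848/13063 = -45591*193025022/1185616733 - 37848*1/13063 = -1257171968286/169373819 - 37848/13063 = -16428847882021530/2212530197597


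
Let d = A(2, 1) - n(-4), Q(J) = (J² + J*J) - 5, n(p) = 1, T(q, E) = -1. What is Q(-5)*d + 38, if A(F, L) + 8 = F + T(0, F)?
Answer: -322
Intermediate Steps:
Q(J) = -5 + 2*J² (Q(J) = (J² + J²) - 5 = 2*J² - 5 = -5 + 2*J²)
A(F, L) = -9 + F (A(F, L) = -8 + (F - 1) = -8 + (-1 + F) = -9 + F)
d = -8 (d = (-9 + 2) - 1*1 = -7 - 1 = -8)
Q(-5)*d + 38 = (-5 + 2*(-5)²)*(-8) + 38 = (-5 + 2*25)*(-8) + 38 = (-5 + 50)*(-8) + 38 = 45*(-8) + 38 = -360 + 38 = -322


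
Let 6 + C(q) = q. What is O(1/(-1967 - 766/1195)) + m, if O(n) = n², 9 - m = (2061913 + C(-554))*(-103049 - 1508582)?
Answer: 18367308540117244898197897/5528757471561 ≈ 3.3221e+12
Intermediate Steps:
C(q) = -6 + q
m = 3322140396752 (m = 9 - (2061913 + (-6 - 554))*(-103049 - 1508582) = 9 - (2061913 - 560)*(-1611631) = 9 - 2061353*(-1611631) = 9 - 1*(-3322140396743) = 9 + 3322140396743 = 3322140396752)
O(1/(-1967 - 766/1195)) + m = (1/(-1967 - 766/1195))² + 3322140396752 = (1/(-2351331/1195))² + 3322140396752 = (-1195/2351331)² + 3322140396752 = 1428025/5528757471561 + 3322140396752 = 18367308540117244898197897/5528757471561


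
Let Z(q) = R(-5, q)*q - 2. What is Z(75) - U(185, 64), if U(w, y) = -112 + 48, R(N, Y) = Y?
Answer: 5687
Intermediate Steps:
U(w, y) = -64
Z(q) = -2 + q² (Z(q) = q*q - 2 = q² - 2 = -2 + q²)
Z(75) - U(185, 64) = (-2 + 75²) - 1*(-64) = (-2 + 5625) + 64 = 5623 + 64 = 5687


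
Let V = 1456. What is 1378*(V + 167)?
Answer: 2236494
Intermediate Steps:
1378*(V + 167) = 1378*(1456 + 167) = 1378*1623 = 2236494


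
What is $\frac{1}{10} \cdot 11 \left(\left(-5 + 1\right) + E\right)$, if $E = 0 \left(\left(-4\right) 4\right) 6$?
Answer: $- \frac{22}{5} \approx -4.4$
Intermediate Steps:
$E = 0$ ($E = 0 \left(-16\right) 6 = 0 \cdot 6 = 0$)
$\frac{1}{10} \cdot 11 \left(\left(-5 + 1\right) + E\right) = \frac{1}{10} \cdot 11 \left(\left(-5 + 1\right) + 0\right) = \frac{1}{10} \cdot 11 \left(-4 + 0\right) = \frac{11}{10} \left(-4\right) = - \frac{22}{5}$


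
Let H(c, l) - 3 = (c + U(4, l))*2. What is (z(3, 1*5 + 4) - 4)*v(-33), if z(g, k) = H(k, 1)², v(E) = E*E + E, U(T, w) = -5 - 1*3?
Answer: 22176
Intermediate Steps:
U(T, w) = -8 (U(T, w) = -5 - 3 = -8)
v(E) = E + E² (v(E) = E² + E = E + E²)
H(c, l) = -13 + 2*c (H(c, l) = 3 + (c - 8)*2 = 3 + (-8 + c)*2 = 3 + (-16 + 2*c) = -13 + 2*c)
z(g, k) = (-13 + 2*k)²
(z(3, 1*5 + 4) - 4)*v(-33) = ((-13 + 2*(1*5 + 4))² - 4)*(-33*(1 - 33)) = ((-13 + 2*(5 + 4))² - 4)*(-33*(-32)) = ((-13 + 2*9)² - 4)*1056 = ((-13 + 18)² - 4)*1056 = (5² - 4)*1056 = (25 - 4)*1056 = 21*1056 = 22176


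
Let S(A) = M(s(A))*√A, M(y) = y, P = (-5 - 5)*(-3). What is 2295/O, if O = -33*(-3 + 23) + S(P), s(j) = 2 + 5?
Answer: -50490/14471 - 1071*√30/28942 ≈ -3.6917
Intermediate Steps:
P = 30 (P = -10*(-3) = 30)
s(j) = 7
S(A) = 7*√A
O = -660 + 7*√30 (O = -33*(-3 + 23) + 7*√30 = -33*20 + 7*√30 = -660 + 7*√30 ≈ -621.66)
2295/O = 2295/(-660 + 7*√30)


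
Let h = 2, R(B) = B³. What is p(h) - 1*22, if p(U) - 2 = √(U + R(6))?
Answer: -20 + √218 ≈ -5.2352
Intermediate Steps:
p(U) = 2 + √(216 + U) (p(U) = 2 + √(U + 6³) = 2 + √(U + 216) = 2 + √(216 + U))
p(h) - 1*22 = (2 + √(216 + 2)) - 1*22 = (2 + √218) - 22 = -20 + √218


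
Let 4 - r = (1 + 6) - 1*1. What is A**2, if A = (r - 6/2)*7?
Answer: 1225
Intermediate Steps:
r = -2 (r = 4 - ((1 + 6) - 1*1) = 4 - (7 - 1) = 4 - 1*6 = 4 - 6 = -2)
A = -35 (A = (-2 - 6/2)*7 = (-2 - 6*1/2)*7 = (-2 - 3)*7 = -5*7 = -35)
A**2 = (-35)**2 = 1225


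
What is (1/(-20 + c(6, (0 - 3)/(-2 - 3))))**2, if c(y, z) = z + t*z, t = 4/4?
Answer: 25/8836 ≈ 0.0028293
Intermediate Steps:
t = 1 (t = 4*(1/4) = 1)
c(y, z) = 2*z (c(y, z) = z + 1*z = z + z = 2*z)
(1/(-20 + c(6, (0 - 3)/(-2 - 3))))**2 = (1/(-20 + 2*((0 - 3)/(-2 - 3))))**2 = (1/(-20 + 2*(-3/(-5))))**2 = (1/(-20 + 2*(-3*(-1/5))))**2 = (1/(-20 + 2*(3/5)))**2 = (1/(-20 + 6/5))**2 = (1/(-94/5))**2 = (-5/94)**2 = 25/8836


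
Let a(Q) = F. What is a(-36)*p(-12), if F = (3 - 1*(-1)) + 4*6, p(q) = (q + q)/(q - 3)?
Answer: 224/5 ≈ 44.800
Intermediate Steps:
p(q) = 2*q/(-3 + q) (p(q) = (2*q)/(-3 + q) = 2*q/(-3 + q))
F = 28 (F = (3 + 1) + 24 = 4 + 24 = 28)
a(Q) = 28
a(-36)*p(-12) = 28*(2*(-12)/(-3 - 12)) = 28*(2*(-12)/(-15)) = 28*(2*(-12)*(-1/15)) = 28*(8/5) = 224/5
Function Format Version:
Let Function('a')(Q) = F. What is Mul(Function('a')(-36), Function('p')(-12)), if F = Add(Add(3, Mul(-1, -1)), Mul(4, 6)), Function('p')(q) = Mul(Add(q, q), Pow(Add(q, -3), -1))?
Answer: Rational(224, 5) ≈ 44.800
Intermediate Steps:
Function('p')(q) = Mul(2, q, Pow(Add(-3, q), -1)) (Function('p')(q) = Mul(Mul(2, q), Pow(Add(-3, q), -1)) = Mul(2, q, Pow(Add(-3, q), -1)))
F = 28 (F = Add(Add(3, 1), 24) = Add(4, 24) = 28)
Function('a')(Q) = 28
Mul(Function('a')(-36), Function('p')(-12)) = Mul(28, Mul(2, -12, Pow(Add(-3, -12), -1))) = Mul(28, Mul(2, -12, Pow(-15, -1))) = Mul(28, Mul(2, -12, Rational(-1, 15))) = Mul(28, Rational(8, 5)) = Rational(224, 5)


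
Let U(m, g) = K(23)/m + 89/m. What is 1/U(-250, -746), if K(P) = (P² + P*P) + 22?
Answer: -250/1169 ≈ -0.21386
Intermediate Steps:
K(P) = 22 + 2*P² (K(P) = (P² + P²) + 22 = 2*P² + 22 = 22 + 2*P²)
U(m, g) = 1169/m (U(m, g) = (22 + 2*23²)/m + 89/m = (22 + 2*529)/m + 89/m = (22 + 1058)/m + 89/m = 1080/m + 89/m = 1169/m)
1/U(-250, -746) = 1/(1169/(-250)) = 1/(1169*(-1/250)) = 1/(-1169/250) = -250/1169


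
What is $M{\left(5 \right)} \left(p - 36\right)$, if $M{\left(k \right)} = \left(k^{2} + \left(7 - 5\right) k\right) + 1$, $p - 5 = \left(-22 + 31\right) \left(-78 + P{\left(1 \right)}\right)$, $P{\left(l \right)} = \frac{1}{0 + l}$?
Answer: $-26064$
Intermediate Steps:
$P{\left(l \right)} = \frac{1}{l}$
$p = -688$ ($p = 5 + \left(-22 + 31\right) \left(-78 + 1^{-1}\right) = 5 + 9 \left(-78 + 1\right) = 5 + 9 \left(-77\right) = 5 - 693 = -688$)
$M{\left(k \right)} = 1 + k^{2} + 2 k$ ($M{\left(k \right)} = \left(k^{2} + \left(7 - 5\right) k\right) + 1 = \left(k^{2} + 2 k\right) + 1 = 1 + k^{2} + 2 k$)
$M{\left(5 \right)} \left(p - 36\right) = \left(1 + 5^{2} + 2 \cdot 5\right) \left(-688 - 36\right) = \left(1 + 25 + 10\right) \left(-724\right) = 36 \left(-724\right) = -26064$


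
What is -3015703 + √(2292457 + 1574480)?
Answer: -3015703 + √3866937 ≈ -3.0137e+6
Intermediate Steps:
-3015703 + √(2292457 + 1574480) = -3015703 + √3866937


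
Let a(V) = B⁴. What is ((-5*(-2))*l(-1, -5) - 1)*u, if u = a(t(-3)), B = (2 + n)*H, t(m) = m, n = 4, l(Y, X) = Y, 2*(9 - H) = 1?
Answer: -74417211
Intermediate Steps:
H = 17/2 (H = 9 - ½*1 = 9 - ½ = 17/2 ≈ 8.5000)
B = 51 (B = (2 + 4)*(17/2) = 6*(17/2) = 51)
a(V) = 6765201 (a(V) = 51⁴ = 6765201)
u = 6765201
((-5*(-2))*l(-1, -5) - 1)*u = (-5*(-2)*(-1) - 1)*6765201 = (10*(-1) - 1)*6765201 = (-10 - 1)*6765201 = -11*6765201 = -74417211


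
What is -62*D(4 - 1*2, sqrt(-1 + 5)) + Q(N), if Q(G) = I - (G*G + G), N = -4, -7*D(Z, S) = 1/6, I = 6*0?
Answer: -221/21 ≈ -10.524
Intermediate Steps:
I = 0
D(Z, S) = -1/42 (D(Z, S) = -1/7/6 = -1/7*1/6 = -1/42)
Q(G) = -G - G**2 (Q(G) = 0 - (G*G + G) = 0 - (G**2 + G) = 0 - (G + G**2) = 0 + (-G - G**2) = -G - G**2)
-62*D(4 - 1*2, sqrt(-1 + 5)) + Q(N) = -62*(-1/42) - 4*(-1 - 1*(-4)) = 31/21 - 4*(-1 + 4) = 31/21 - 4*3 = 31/21 - 12 = -221/21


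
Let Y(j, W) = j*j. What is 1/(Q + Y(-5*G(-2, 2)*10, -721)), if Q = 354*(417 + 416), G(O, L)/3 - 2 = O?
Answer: 1/294882 ≈ 3.3912e-6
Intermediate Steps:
G(O, L) = 6 + 3*O
Y(j, W) = j²
Q = 294882 (Q = 354*833 = 294882)
1/(Q + Y(-5*G(-2, 2)*10, -721)) = 1/(294882 + (-5*(6 + 3*(-2))*10)²) = 1/(294882 + (-5*(6 - 6)*10)²) = 1/(294882 + (-5*0*10)²) = 1/(294882 + (0*10)²) = 1/(294882 + 0²) = 1/(294882 + 0) = 1/294882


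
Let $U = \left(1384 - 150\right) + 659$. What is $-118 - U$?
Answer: $-2011$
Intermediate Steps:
$U = 1893$ ($U = 1234 + 659 = 1893$)
$-118 - U = -118 - 1893 = -2011$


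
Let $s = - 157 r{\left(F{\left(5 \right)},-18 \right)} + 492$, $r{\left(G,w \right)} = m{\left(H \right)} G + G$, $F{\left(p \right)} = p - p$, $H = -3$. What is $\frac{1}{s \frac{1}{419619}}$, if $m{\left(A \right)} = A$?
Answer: $\frac{139873}{164} \approx 852.88$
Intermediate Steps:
$F{\left(p \right)} = 0$
$r{\left(G,w \right)} = - 2 G$ ($r{\left(G,w \right)} = - 3 G + G = - 2 G$)
$s = 492$ ($s = - 157 \left(\left(-2\right) 0\right) + 492 = \left(-157\right) 0 + 492 = 0 + 492 = 492$)
$\frac{1}{s \frac{1}{419619}} = \frac{1}{492 \cdot \frac{1}{419619}} = \frac{1}{\frac{164}{139873}} = \frac{139873}{164}$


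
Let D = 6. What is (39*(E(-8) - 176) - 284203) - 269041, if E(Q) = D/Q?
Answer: -2240549/4 ≈ -5.6014e+5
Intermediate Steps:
E(Q) = 6/Q
(39*(E(-8) - 176) - 284203) - 269041 = (39*(6/(-8) - 176) - 284203) - 269041 = (39*(6*(-1/8) - 176) - 284203) - 269041 = (39*(-3/4 - 176) - 284203) - 269041 = (39*(-707/4) - 284203) - 269041 = (-27573/4 - 284203) - 269041 = -1164385/4 - 269041 = -2240549/4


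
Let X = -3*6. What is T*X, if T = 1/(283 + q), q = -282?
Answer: -18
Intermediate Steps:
T = 1 (T = 1/(283 - 282) = 1/1 = 1)
X = -18
T*X = 1*(-18) = -18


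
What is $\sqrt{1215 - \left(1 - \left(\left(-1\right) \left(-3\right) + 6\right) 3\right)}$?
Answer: $\sqrt{1241} \approx 35.228$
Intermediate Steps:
$\sqrt{1215 - \left(1 - \left(\left(-1\right) \left(-3\right) + 6\right) 3\right)} = \sqrt{1215 - \left(1 - \left(3 + 6\right) 3\right)} = \sqrt{1215 + \left(9 \cdot 3 - 1\right)} = \sqrt{1215 + \left(27 - 1\right)} = \sqrt{1215 + 26} = \sqrt{1241}$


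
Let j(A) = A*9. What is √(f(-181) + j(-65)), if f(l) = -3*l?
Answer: I*√42 ≈ 6.4807*I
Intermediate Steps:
j(A) = 9*A
√(f(-181) + j(-65)) = √(-3*(-181) + 9*(-65)) = √(543 - 585) = √(-42) = I*√42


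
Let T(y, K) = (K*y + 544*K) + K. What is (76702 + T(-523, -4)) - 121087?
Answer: -44473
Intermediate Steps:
T(y, K) = 545*K + K*y (T(y, K) = (544*K + K*y) + K = 545*K + K*y)
(76702 + T(-523, -4)) - 121087 = (76702 - 4*(545 - 523)) - 121087 = (76702 - 4*22) - 121087 = (76702 - 88) - 121087 = 76614 - 121087 = -44473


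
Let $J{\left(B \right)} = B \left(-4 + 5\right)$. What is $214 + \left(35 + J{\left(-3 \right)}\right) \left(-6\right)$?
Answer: $22$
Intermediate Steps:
$J{\left(B \right)} = B$ ($J{\left(B \right)} = B 1 = B$)
$214 + \left(35 + J{\left(-3 \right)}\right) \left(-6\right) = 214 + \left(35 - 3\right) \left(-6\right) = 214 + 32 \left(-6\right) = 214 - 192 = 22$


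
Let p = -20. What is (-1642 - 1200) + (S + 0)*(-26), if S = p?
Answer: -2322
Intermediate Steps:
S = -20
(-1642 - 1200) + (S + 0)*(-26) = (-1642 - 1200) + (-20 + 0)*(-26) = -2842 - 20*(-26) = -2842 + 520 = -2322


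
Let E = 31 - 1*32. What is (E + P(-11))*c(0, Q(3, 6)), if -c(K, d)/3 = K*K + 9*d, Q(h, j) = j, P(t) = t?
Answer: 1944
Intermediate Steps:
c(K, d) = -27*d - 3*K**2 (c(K, d) = -3*(K*K + 9*d) = -3*(K**2 + 9*d) = -27*d - 3*K**2)
E = -1 (E = 31 - 32 = -1)
(E + P(-11))*c(0, Q(3, 6)) = (-1 - 11)*(-27*6 - 3*0**2) = -12*(-162 - 3*0) = -12*(-162 + 0) = -12*(-162) = 1944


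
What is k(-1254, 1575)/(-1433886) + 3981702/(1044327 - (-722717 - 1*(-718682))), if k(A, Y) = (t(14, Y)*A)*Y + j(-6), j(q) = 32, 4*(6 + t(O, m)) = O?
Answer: 88809131023/250538599122 ≈ 0.35447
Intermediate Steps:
t(O, m) = -6 + O/4
k(A, Y) = 32 - 5*A*Y/2 (k(A, Y) = ((-6 + (¼)*14)*A)*Y + 32 = ((-6 + 7/2)*A)*Y + 32 = (-5*A/2)*Y + 32 = -5*A*Y/2 + 32 = 32 - 5*A*Y/2)
k(-1254, 1575)/(-1433886) + 3981702/(1044327 - (-722717 - 1*(-718682))) = (32 - 5/2*(-1254)*1575)/(-1433886) + 3981702/(1044327 - (-722717 - 1*(-718682))) = (32 + 4937625)*(-1/1433886) + 3981702/(1044327 - (-722717 + 718682)) = 4937657*(-1/1433886) + 3981702/(1044327 - 1*(-4035)) = -4937657/1433886 + 3981702/(1044327 + 4035) = -4937657/1433886 + 3981702/1048362 = -4937657/1433886 + 3981702*(1/1048362) = -4937657/1433886 + 663617/174727 = 88809131023/250538599122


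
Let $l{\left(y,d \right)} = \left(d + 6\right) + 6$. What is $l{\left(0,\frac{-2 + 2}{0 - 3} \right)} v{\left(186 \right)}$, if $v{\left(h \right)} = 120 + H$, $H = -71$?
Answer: $588$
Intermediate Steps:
$l{\left(y,d \right)} = 12 + d$ ($l{\left(y,d \right)} = \left(6 + d\right) + 6 = 12 + d$)
$v{\left(h \right)} = 49$ ($v{\left(h \right)} = 120 - 71 = 49$)
$l{\left(0,\frac{-2 + 2}{0 - 3} \right)} v{\left(186 \right)} = \left(12 + \frac{-2 + 2}{0 - 3}\right) 49 = \left(12 + \frac{0}{-3}\right) 49 = \left(12 + 0 \left(- \frac{1}{3}\right)\right) 49 = \left(12 + 0\right) 49 = 12 \cdot 49 = 588$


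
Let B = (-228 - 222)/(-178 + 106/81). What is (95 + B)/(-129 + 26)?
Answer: -698045/737068 ≈ -0.94706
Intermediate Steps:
B = 18225/7156 (B = -450/(-178 + 106*(1/81)) = -450/(-178 + 106/81) = -450/(-14312/81) = -450*(-81/14312) = 18225/7156 ≈ 2.5468)
(95 + B)/(-129 + 26) = (95 + 18225/7156)/(-129 + 26) = (698045/7156)/(-103) = (698045/7156)*(-1/103) = -698045/737068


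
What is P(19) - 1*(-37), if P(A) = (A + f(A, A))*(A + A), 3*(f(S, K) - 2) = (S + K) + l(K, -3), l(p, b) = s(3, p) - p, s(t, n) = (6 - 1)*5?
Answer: 4177/3 ≈ 1392.3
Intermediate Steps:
s(t, n) = 25 (s(t, n) = 5*5 = 25)
l(p, b) = 25 - p
f(S, K) = 31/3 + S/3 (f(S, K) = 2 + ((S + K) + (25 - K))/3 = 2 + ((K + S) + (25 - K))/3 = 2 + (25 + S)/3 = 2 + (25/3 + S/3) = 31/3 + S/3)
P(A) = 2*A*(31/3 + 4*A/3) (P(A) = (A + (31/3 + A/3))*(A + A) = (31/3 + 4*A/3)*(2*A) = 2*A*(31/3 + 4*A/3))
P(19) - 1*(-37) = (2/3)*19*(31 + 4*19) - 1*(-37) = (2/3)*19*(31 + 76) + 37 = (2/3)*19*107 + 37 = 4066/3 + 37 = 4177/3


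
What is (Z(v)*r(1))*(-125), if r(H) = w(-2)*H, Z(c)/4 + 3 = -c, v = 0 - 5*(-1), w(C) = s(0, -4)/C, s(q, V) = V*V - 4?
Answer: -24000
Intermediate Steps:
s(q, V) = -4 + V**2 (s(q, V) = V**2 - 4 = -4 + V**2)
w(C) = 12/C (w(C) = (-4 + (-4)**2)/C = (-4 + 16)/C = 12/C)
v = 5 (v = 0 + 5 = 5)
Z(c) = -12 - 4*c (Z(c) = -12 + 4*(-c) = -12 - 4*c)
r(H) = -6*H (r(H) = (12/(-2))*H = (12*(-1/2))*H = -6*H)
(Z(v)*r(1))*(-125) = ((-12 - 4*5)*(-6*1))*(-125) = ((-12 - 20)*(-6))*(-125) = -32*(-6)*(-125) = 192*(-125) = -24000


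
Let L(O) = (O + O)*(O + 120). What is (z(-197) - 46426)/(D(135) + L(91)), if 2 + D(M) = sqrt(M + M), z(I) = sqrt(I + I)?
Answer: -59425280/49151991 + 23213*sqrt(30)/245759955 - I*sqrt(2955)/245759955 + 1280*I*sqrt(394)/49151991 ≈ -1.2085 + 0.00051669*I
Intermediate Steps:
L(O) = 2*O*(120 + O) (L(O) = (2*O)*(120 + O) = 2*O*(120 + O))
z(I) = sqrt(2)*sqrt(I) (z(I) = sqrt(2*I) = sqrt(2)*sqrt(I))
D(M) = -2 + sqrt(2)*sqrt(M) (D(M) = -2 + sqrt(M + M) = -2 + sqrt(2*M) = -2 + sqrt(2)*sqrt(M))
(z(-197) - 46426)/(D(135) + L(91)) = (sqrt(2)*sqrt(-197) - 46426)/((-2 + sqrt(2)*sqrt(135)) + 2*91*(120 + 91)) = (sqrt(2)*(I*sqrt(197)) - 46426)/((-2 + sqrt(2)*(3*sqrt(15))) + 2*91*211) = (I*sqrt(394) - 46426)/((-2 + 3*sqrt(30)) + 38402) = (-46426 + I*sqrt(394))/(38400 + 3*sqrt(30))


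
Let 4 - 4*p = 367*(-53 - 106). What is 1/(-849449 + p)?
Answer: -4/3339439 ≈ -1.1978e-6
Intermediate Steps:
p = 58357/4 (p = 1 - 367*(-53 - 106)/4 = 1 - 367*(-159)/4 = 1 - ¼*(-58353) = 1 + 58353/4 = 58357/4 ≈ 14589.)
1/(-849449 + p) = 1/(-849449 + 58357/4) = 1/(-3339439/4) = -4/3339439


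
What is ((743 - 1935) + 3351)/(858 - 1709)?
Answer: -2159/851 ≈ -2.5370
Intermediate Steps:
((743 - 1935) + 3351)/(858 - 1709) = (-1192 + 3351)/(-851) = 2159*(-1/851) = -2159/851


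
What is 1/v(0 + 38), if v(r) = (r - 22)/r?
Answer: 19/8 ≈ 2.3750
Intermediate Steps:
v(r) = (-22 + r)/r
1/v(0 + 38) = 1/((-22 + (0 + 38))/(0 + 38)) = 1/((-22 + 38)/38) = 1/((1/38)*16) = 1/(8/19) = 19/8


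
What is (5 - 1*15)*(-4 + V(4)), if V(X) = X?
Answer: 0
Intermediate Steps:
(5 - 1*15)*(-4 + V(4)) = (5 - 1*15)*(-4 + 4) = (5 - 15)*0 = -10*0 = 0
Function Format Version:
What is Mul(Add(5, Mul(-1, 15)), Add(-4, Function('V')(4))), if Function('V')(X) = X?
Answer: 0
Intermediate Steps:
Mul(Add(5, Mul(-1, 15)), Add(-4, Function('V')(4))) = Mul(Add(5, Mul(-1, 15)), Add(-4, 4)) = Mul(Add(5, -15), 0) = Mul(-10, 0) = 0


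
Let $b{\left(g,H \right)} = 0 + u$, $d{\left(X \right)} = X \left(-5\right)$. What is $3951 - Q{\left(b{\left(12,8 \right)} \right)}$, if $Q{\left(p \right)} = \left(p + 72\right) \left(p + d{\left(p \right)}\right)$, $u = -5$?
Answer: $2611$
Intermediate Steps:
$d{\left(X \right)} = - 5 X$
$b{\left(g,H \right)} = -5$ ($b{\left(g,H \right)} = 0 - 5 = -5$)
$Q{\left(p \right)} = - 4 p \left(72 + p\right)$ ($Q{\left(p \right)} = \left(p + 72\right) \left(p - 5 p\right) = \left(72 + p\right) \left(- 4 p\right) = - 4 p \left(72 + p\right)$)
$3951 - Q{\left(b{\left(12,8 \right)} \right)} = 3951 - 4 \left(-5\right) \left(-72 - -5\right) = 3951 - 4 \left(-5\right) \left(-72 + 5\right) = 3951 - 4 \left(-5\right) \left(-67\right) = 3951 - 1340 = 2611$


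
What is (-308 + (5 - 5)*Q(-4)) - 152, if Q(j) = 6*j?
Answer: -460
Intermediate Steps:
(-308 + (5 - 5)*Q(-4)) - 152 = (-308 + (5 - 5)*(6*(-4))) - 152 = (-308 + 0*(-24)) - 152 = (-308 + 0) - 152 = -308 - 152 = -460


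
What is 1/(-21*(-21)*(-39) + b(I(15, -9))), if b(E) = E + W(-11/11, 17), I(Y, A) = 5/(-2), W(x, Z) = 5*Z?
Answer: -2/34233 ≈ -5.8423e-5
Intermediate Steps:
I(Y, A) = -5/2 (I(Y, A) = 5*(-1/2) = -5/2)
b(E) = 85 + E (b(E) = E + 5*17 = E + 85 = 85 + E)
1/(-21*(-21)*(-39) + b(I(15, -9))) = 1/(-21*(-21)*(-39) + (85 - 5/2)) = 1/(441*(-39) + 165/2) = 1/(-17199 + 165/2) = 1/(-34233/2) = -2/34233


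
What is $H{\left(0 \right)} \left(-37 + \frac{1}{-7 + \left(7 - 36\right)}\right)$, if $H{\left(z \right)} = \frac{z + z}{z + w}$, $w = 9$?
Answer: $0$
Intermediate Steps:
$H{\left(z \right)} = \frac{2 z}{9 + z}$ ($H{\left(z \right)} = \frac{z + z}{z + 9} = \frac{2 z}{9 + z}$)
$H{\left(0 \right)} \left(-37 + \frac{1}{-7 + \left(7 - 36\right)}\right) = 2 \cdot 0 \frac{1}{9 + 0} \left(-37 + \frac{1}{-7 + \left(7 - 36\right)}\right) = 2 \cdot 0 \cdot \frac{1}{9} \left(-37 + \frac{1}{-7 + \left(7 - 36\right)}\right) = 2 \cdot 0 \cdot \frac{1}{9} \left(-37 + \frac{1}{-7 - 29}\right) = 0 \left(-37 + \frac{1}{-36}\right) = 0 \left(-37 - \frac{1}{36}\right) = 0 \left(- \frac{1333}{36}\right) = 0$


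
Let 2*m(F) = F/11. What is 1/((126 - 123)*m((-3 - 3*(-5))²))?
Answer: 11/216 ≈ 0.050926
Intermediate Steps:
m(F) = F/22 (m(F) = (F/11)/2 = F/22)
1/((126 - 123)*m((-3 - 3*(-5))²)) = 1/((126 - 123)*((-3 - 3*(-5))²/22)) = 1/(3*((-3 + 15)²/22)) = 1/(3*((1/22)*12²)) = 1/(3*((1/22)*144)) = 1/(3*(72/11)) = 1/(216/11) = 11/216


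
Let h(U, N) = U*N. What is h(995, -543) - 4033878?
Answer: -4574163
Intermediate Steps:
h(U, N) = N*U
h(995, -543) - 4033878 = -543*995 - 4033878 = -540285 - 4033878 = -4574163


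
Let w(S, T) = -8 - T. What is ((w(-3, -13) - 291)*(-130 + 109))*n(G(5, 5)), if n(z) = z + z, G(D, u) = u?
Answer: 60060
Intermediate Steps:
n(z) = 2*z
((w(-3, -13) - 291)*(-130 + 109))*n(G(5, 5)) = (((-8 - 1*(-13)) - 291)*(-130 + 109))*(2*5) = (((-8 + 13) - 291)*(-21))*10 = ((5 - 291)*(-21))*10 = -286*(-21)*10 = 6006*10 = 60060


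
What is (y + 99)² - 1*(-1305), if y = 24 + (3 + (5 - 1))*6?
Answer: 28530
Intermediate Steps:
y = 66 (y = 24 + (3 + 4)*6 = 24 + 7*6 = 24 + 42 = 66)
(y + 99)² - 1*(-1305) = (66 + 99)² - 1*(-1305) = 165² + 1305 = 27225 + 1305 = 28530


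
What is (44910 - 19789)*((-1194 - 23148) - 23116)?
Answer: -1192192418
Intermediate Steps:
(44910 - 19789)*((-1194 - 23148) - 23116) = 25121*(-24342 - 23116) = 25121*(-47458) = -1192192418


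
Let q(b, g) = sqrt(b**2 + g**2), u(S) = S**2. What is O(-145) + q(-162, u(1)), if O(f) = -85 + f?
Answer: -230 + sqrt(26245) ≈ -67.997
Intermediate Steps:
O(-145) + q(-162, u(1)) = (-85 - 145) + sqrt((-162)**2 + (1**2)**2) = -230 + sqrt(26244 + 1**2) = -230 + sqrt(26244 + 1) = -230 + sqrt(26245)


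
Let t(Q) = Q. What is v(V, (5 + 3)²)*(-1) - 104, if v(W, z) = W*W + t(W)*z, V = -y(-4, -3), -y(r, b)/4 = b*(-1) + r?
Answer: 136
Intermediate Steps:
y(r, b) = -4*r + 4*b (y(r, b) = -4*(b*(-1) + r) = -4*(-b + r) = -4*(r - b) = -4*r + 4*b)
V = -4 (V = -(-4*(-4) + 4*(-3)) = -(16 - 12) = -1*4 = -4)
v(W, z) = W² + W*z (v(W, z) = W*W + W*z = W² + W*z)
v(V, (5 + 3)²)*(-1) - 104 = -4*(-4 + (5 + 3)²)*(-1) - 104 = -4*(-4 + 8²)*(-1) - 104 = -4*(-4 + 64)*(-1) - 104 = -4*60*(-1) - 104 = -240*(-1) - 104 = 240 - 104 = 136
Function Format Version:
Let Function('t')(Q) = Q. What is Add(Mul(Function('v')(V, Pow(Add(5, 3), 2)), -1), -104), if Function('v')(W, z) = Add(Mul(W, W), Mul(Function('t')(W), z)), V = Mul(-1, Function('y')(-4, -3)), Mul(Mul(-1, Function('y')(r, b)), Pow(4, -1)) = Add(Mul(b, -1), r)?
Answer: 136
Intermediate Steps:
Function('y')(r, b) = Add(Mul(-4, r), Mul(4, b)) (Function('y')(r, b) = Mul(-4, Add(Mul(b, -1), r)) = Mul(-4, Add(Mul(-1, b), r)) = Mul(-4, Add(r, Mul(-1, b))) = Add(Mul(-4, r), Mul(4, b)))
V = -4 (V = Mul(-1, Add(Mul(-4, -4), Mul(4, -3))) = Mul(-1, Add(16, -12)) = Mul(-1, 4) = -4)
Function('v')(W, z) = Add(Pow(W, 2), Mul(W, z)) (Function('v')(W, z) = Add(Mul(W, W), Mul(W, z)) = Add(Pow(W, 2), Mul(W, z)))
Add(Mul(Function('v')(V, Pow(Add(5, 3), 2)), -1), -104) = Add(Mul(Mul(-4, Add(-4, Pow(Add(5, 3), 2))), -1), -104) = Add(Mul(Mul(-4, Add(-4, Pow(8, 2))), -1), -104) = Add(Mul(Mul(-4, Add(-4, 64)), -1), -104) = Add(Mul(Mul(-4, 60), -1), -104) = Add(Mul(-240, -1), -104) = Add(240, -104) = 136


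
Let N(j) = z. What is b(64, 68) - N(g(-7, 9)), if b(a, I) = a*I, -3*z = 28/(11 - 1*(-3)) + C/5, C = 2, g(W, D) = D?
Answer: 21764/5 ≈ 4352.8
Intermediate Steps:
z = -⅘ (z = -(28/(11 - 1*(-3)) + 2/5)/3 = -(28/(11 + 3) + 2*(⅕))/3 = -(28/14 + ⅖)/3 = -(28*(1/14) + ⅖)/3 = -(2 + ⅖)/3 = -⅓*12/5 = -⅘ ≈ -0.80000)
N(j) = -⅘
b(a, I) = I*a
b(64, 68) - N(g(-7, 9)) = 68*64 - 1*(-⅘) = 4352 + ⅘ = 21764/5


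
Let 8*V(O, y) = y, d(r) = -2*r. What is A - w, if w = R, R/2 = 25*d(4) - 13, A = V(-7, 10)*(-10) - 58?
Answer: 711/2 ≈ 355.50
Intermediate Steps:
V(O, y) = y/8
A = -141/2 (A = ((⅛)*10)*(-10) - 58 = (5/4)*(-10) - 58 = -25/2 - 58 = -141/2 ≈ -70.500)
R = -426 (R = 2*(25*(-2*4) - 13) = 2*(25*(-8) - 13) = 2*(-200 - 13) = 2*(-213) = -426)
w = -426
A - w = -141/2 - 1*(-426) = -141/2 + 426 = 711/2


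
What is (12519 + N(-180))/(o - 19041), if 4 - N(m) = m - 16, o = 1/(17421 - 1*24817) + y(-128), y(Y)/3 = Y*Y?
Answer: 94069724/222700955 ≈ 0.42240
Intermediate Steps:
y(Y) = 3*Y² (y(Y) = 3*(Y*Y) = 3*Y²)
o = 363528191/7396 (o = 1/(17421 - 1*24817) + 3*(-128)² = 1/(17421 - 24817) + 3*16384 = 1/(-7396) + 49152 = -1/7396 + 49152 = 363528191/7396 ≈ 49152.)
N(m) = 20 - m (N(m) = 4 - (m - 16) = 4 - (-16 + m) = 4 + (16 - m) = 20 - m)
(12519 + N(-180))/(o - 19041) = (12519 + (20 - 1*(-180)))/(363528191/7396 - 19041) = (12519 + (20 + 180))/(222700955/7396) = (12519 + 200)*(7396/222700955) = 12719*(7396/222700955) = 94069724/222700955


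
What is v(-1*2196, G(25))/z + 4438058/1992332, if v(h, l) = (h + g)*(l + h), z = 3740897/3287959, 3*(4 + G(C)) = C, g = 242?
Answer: 42080285891454961739/11179663202706 ≈ 3.7640e+6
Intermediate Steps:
G(C) = -4 + C/3
z = 3740897/3287959 (z = 3740897*(1/3287959) = 3740897/3287959 ≈ 1.1378)
v(h, l) = (242 + h)*(h + l) (v(h, l) = (h + 242)*(l + h) = (242 + h)*(h + l))
v(-1*2196, G(25))/z + 4438058/1992332 = ((-1*2196)**2 + 242*(-1*2196) + 242*(-4 + (1/3)*25) + (-1*2196)*(-4 + (1/3)*25))/(3740897/3287959) + 4438058/1992332 = ((-2196)**2 + 242*(-2196) + 242*(-4 + 25/3) - 2196*(-4 + 25/3))*(3287959/3740897) + 4438058*(1/1992332) = (4822416 - 531432 + 242*(13/3) - 2196*13/3)*(3287959/3740897) + 2219029/996166 = (4822416 - 531432 + 3146/3 - 9516)*(3287959/3740897) + 2219029/996166 = (12847550/3)*(3287959/3740897) + 2219029/996166 = 42242217650450/11222691 + 2219029/996166 = 42080285891454961739/11179663202706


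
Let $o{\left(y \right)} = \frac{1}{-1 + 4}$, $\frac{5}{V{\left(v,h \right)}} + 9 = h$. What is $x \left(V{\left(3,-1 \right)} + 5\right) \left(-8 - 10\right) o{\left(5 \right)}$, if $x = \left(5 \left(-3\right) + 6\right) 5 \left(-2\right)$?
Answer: $-2430$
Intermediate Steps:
$V{\left(v,h \right)} = \frac{5}{-9 + h}$
$o{\left(y \right)} = \frac{1}{3}$
$x = 90$ ($x = \left(-15 + 6\right) 5 \left(-2\right) = \left(-9\right) 5 \left(-2\right) = \left(-45\right) \left(-2\right) = 90$)
$x \left(V{\left(3,-1 \right)} + 5\right) \left(-8 - 10\right) o{\left(5 \right)} = 90 \left(\frac{5}{-9 - 1} + 5\right) \left(-8 - 10\right) \frac{1}{3} = 90 \left(\frac{5}{-10} + 5\right) \left(-18\right) \frac{1}{3} = 90 \left(5 \left(- \frac{1}{10}\right) + 5\right) \left(-18\right) \frac{1}{3} = 90 \left(- \frac{1}{2} + 5\right) \left(-18\right) \frac{1}{3} = 90 \cdot \frac{9}{2} \left(-18\right) \frac{1}{3} = 90 \left(-81\right) \frac{1}{3} = \left(-7290\right) \frac{1}{3} = -2430$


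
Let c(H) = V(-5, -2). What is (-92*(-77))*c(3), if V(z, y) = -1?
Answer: -7084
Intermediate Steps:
c(H) = -1
(-92*(-77))*c(3) = -92*(-77)*(-1) = 7084*(-1) = -7084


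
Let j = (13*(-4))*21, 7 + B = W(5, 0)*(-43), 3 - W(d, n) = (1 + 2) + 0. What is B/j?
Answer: 1/156 ≈ 0.0064103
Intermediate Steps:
W(d, n) = 0 (W(d, n) = 3 - ((1 + 2) + 0) = 3 - (3 + 0) = 3 - 1*3 = 3 - 3 = 0)
B = -7 (B = -7 + 0*(-43) = -7 + 0 = -7)
j = -1092 (j = -52*21 = -1092)
B/j = -7/(-1092) = -7*(-1/1092) = 1/156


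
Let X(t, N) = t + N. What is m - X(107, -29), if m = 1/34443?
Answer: -2686553/34443 ≈ -78.000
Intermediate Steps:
X(t, N) = N + t
m = 1/34443 ≈ 2.9033e-5
m - X(107, -29) = 1/34443 - (-29 + 107) = 1/34443 - 1*78 = 1/34443 - 78 = -2686553/34443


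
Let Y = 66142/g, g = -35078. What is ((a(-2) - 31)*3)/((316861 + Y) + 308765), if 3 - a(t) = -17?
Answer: -52617/997529213 ≈ -5.2747e-5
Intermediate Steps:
a(t) = 20 (a(t) = 3 - 1*(-17) = 3 + 17 = 20)
Y = -33071/17539 (Y = 66142/(-35078) = 66142*(-1/35078) = -33071/17539 ≈ -1.8856)
((a(-2) - 31)*3)/((316861 + Y) + 308765) = ((20 - 31)*3)/((316861 - 33071/17539) + 308765) = (-11*3)/(5557392008/17539 + 308765) = -33/10972821343/17539 = -33*17539/10972821343 = -52617/997529213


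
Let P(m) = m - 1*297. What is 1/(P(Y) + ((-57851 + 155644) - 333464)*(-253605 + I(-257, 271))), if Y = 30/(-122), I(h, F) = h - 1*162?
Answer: 61/3651831478212 ≈ 1.6704e-11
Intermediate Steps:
I(h, F) = -162 + h (I(h, F) = h - 162 = -162 + h)
Y = -15/61 (Y = 30*(-1/122) = -15/61 ≈ -0.24590)
P(m) = -297 + m (P(m) = m - 297 = -297 + m)
1/(P(Y) + ((-57851 + 155644) - 333464)*(-253605 + I(-257, 271))) = 1/((-297 - 15/61) + ((-57851 + 155644) - 333464)*(-253605 + (-162 - 257))) = 1/(-18132/61 + (97793 - 333464)*(-253605 - 419)) = 1/(-18132/61 - 235671*(-254024)) = 1/(-18132/61 + 59866090104) = 1/(3651831478212/61) = 61/3651831478212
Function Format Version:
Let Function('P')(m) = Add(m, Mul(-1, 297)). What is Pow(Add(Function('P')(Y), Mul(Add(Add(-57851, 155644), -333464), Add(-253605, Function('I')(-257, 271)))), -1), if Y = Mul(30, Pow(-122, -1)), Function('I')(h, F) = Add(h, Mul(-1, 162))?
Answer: Rational(61, 3651831478212) ≈ 1.6704e-11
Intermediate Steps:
Function('I')(h, F) = Add(-162, h) (Function('I')(h, F) = Add(h, -162) = Add(-162, h))
Y = Rational(-15, 61) (Y = Mul(30, Rational(-1, 122)) = Rational(-15, 61) ≈ -0.24590)
Function('P')(m) = Add(-297, m) (Function('P')(m) = Add(m, -297) = Add(-297, m))
Pow(Add(Function('P')(Y), Mul(Add(Add(-57851, 155644), -333464), Add(-253605, Function('I')(-257, 271)))), -1) = Pow(Add(Add(-297, Rational(-15, 61)), Mul(Add(Add(-57851, 155644), -333464), Add(-253605, Add(-162, -257)))), -1) = Pow(Add(Rational(-18132, 61), Mul(Add(97793, -333464), Add(-253605, -419))), -1) = Pow(Add(Rational(-18132, 61), Mul(-235671, -254024)), -1) = Pow(Add(Rational(-18132, 61), 59866090104), -1) = Pow(Rational(3651831478212, 61), -1) = Rational(61, 3651831478212)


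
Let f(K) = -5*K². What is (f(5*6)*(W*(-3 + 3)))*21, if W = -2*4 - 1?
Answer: 0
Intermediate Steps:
W = -9 (W = -8 - 1 = -9)
(f(5*6)*(W*(-3 + 3)))*21 = ((-5*(5*6)²)*(-9*(-3 + 3)))*21 = ((-5*30²)*(-9*0))*21 = (-5*900*0)*21 = -4500*0*21 = 0*21 = 0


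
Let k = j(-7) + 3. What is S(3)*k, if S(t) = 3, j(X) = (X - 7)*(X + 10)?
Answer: -117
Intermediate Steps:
j(X) = (-7 + X)*(10 + X)
k = -39 (k = (-70 + (-7)² + 3*(-7)) + 3 = (-70 + 49 - 21) + 3 = -42 + 3 = -39)
S(3)*k = 3*(-39) = -117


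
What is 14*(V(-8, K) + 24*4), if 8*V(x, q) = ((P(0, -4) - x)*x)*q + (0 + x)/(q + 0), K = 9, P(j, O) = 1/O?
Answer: 6587/18 ≈ 365.94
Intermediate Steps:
V(x, q) = x/(8*q) + q*x*(-¼ - x)/8 (V(x, q) = (((1/(-4) - x)*x)*q + (0 + x)/(q + 0))/8 = (((-¼ - x)*x)*q + x/q)/8 = ((x*(-¼ - x))*q + x/q)/8 = (q*x*(-¼ - x) + x/q)/8 = (x/q + q*x*(-¼ - x))/8 = x/(8*q) + q*x*(-¼ - x)/8)
14*(V(-8, K) + 24*4) = 14*(-1/32*(-8)*(-4 + 9²*(1 + 4*(-8)))/9 + 24*4) = 14*(-1/32*(-8)*⅑*(-4 + 81*(1 - 32)) + 96) = 14*(-1/32*(-8)*⅑*(-4 + 81*(-31)) + 96) = 14*(-1/32*(-8)*⅑*(-4 - 2511) + 96) = 14*(-1/32*(-8)*⅑*(-2515) + 96) = 14*(-2515/36 + 96) = 14*(941/36) = 6587/18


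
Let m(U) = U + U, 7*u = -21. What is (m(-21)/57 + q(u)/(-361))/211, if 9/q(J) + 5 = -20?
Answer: -6641/1904275 ≈ -0.0034874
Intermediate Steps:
u = -3 (u = (⅐)*(-21) = -3)
m(U) = 2*U
q(J) = -9/25 (q(J) = 9/(-5 - 20) = 9/(-25) = 9*(-1/25) = -9/25)
(m(-21)/57 + q(u)/(-361))/211 = ((2*(-21))/57 - 9/25/(-361))/211 = (-42*1/57 - 9/25*(-1/361))*(1/211) = (-14/19 + 9/9025)*(1/211) = -6641/9025*1/211 = -6641/1904275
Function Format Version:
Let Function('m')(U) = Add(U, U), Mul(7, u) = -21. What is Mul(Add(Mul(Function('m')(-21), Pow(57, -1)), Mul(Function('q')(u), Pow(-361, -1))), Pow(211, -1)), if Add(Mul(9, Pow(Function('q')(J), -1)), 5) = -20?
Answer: Rational(-6641, 1904275) ≈ -0.0034874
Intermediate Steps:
u = -3 (u = Mul(Rational(1, 7), -21) = -3)
Function('m')(U) = Mul(2, U)
Function('q')(J) = Rational(-9, 25) (Function('q')(J) = Mul(9, Pow(Add(-5, -20), -1)) = Mul(9, Pow(-25, -1)) = Mul(9, Rational(-1, 25)) = Rational(-9, 25))
Mul(Add(Mul(Function('m')(-21), Pow(57, -1)), Mul(Function('q')(u), Pow(-361, -1))), Pow(211, -1)) = Mul(Add(Mul(Mul(2, -21), Pow(57, -1)), Mul(Rational(-9, 25), Pow(-361, -1))), Pow(211, -1)) = Mul(Add(Mul(-42, Rational(1, 57)), Mul(Rational(-9, 25), Rational(-1, 361))), Rational(1, 211)) = Mul(Add(Rational(-14, 19), Rational(9, 9025)), Rational(1, 211)) = Mul(Rational(-6641, 9025), Rational(1, 211)) = Rational(-6641, 1904275)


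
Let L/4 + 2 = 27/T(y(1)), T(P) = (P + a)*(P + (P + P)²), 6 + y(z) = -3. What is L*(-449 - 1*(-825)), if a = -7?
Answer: -105562/35 ≈ -3016.1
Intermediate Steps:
y(z) = -9 (y(z) = -6 - 3 = -9)
T(P) = (-7 + P)*(P + 4*P²) (T(P) = (P - 7)*(P + (P + P)²) = (-7 + P)*(P + (2*P)²) = (-7 + P)*(P + 4*P²))
L = -1123/140 (L = -8 + 4*(27/((-9*(-7 - 27*(-9) + 4*(-9)²)))) = -8 + 4*(27/((-9*(-7 + 243 + 4*81)))) = -8 + 4*(27/((-9*(-7 + 243 + 324)))) = -8 + 4*(27/((-9*560))) = -8 + 4*(27/(-5040)) = -8 + 4*(27*(-1/5040)) = -8 + 4*(-3/560) = -8 - 3/140 = -1123/140 ≈ -8.0214)
L*(-449 - 1*(-825)) = -1123*(-449 - 1*(-825))/140 = -1123*(-449 + 825)/140 = -1123/140*376 = -105562/35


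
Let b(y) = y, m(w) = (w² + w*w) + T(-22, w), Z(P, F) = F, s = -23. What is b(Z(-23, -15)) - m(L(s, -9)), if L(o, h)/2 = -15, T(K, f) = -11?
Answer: -1804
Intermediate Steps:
L(o, h) = -30 (L(o, h) = 2*(-15) = -30)
m(w) = -11 + 2*w² (m(w) = (w² + w*w) - 11 = (w² + w²) - 11 = 2*w² - 11 = -11 + 2*w²)
b(Z(-23, -15)) - m(L(s, -9)) = -15 - (-11 + 2*(-30)²) = -15 - (-11 + 2*900) = -15 - (-11 + 1800) = -15 - 1*1789 = -15 - 1789 = -1804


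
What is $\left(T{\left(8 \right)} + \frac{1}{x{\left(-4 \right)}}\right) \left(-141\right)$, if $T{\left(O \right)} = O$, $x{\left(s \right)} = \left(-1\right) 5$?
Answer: $- \frac{5499}{5} \approx -1099.8$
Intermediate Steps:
$x{\left(s \right)} = -5$
$\left(T{\left(8 \right)} + \frac{1}{x{\left(-4 \right)}}\right) \left(-141\right) = \left(8 + \frac{1}{-5}\right) \left(-141\right) = \left(8 - \frac{1}{5}\right) \left(-141\right) = \frac{39}{5} \left(-141\right) = - \frac{5499}{5}$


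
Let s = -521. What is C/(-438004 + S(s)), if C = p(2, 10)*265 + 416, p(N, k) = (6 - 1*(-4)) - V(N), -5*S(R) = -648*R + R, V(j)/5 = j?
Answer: -2080/2527107 ≈ -0.00082308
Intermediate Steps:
V(j) = 5*j
S(R) = 647*R/5 (S(R) = -(-648*R + R)/5 = -(-647)*R/5 = 647*R/5)
p(N, k) = 10 - 5*N (p(N, k) = (6 - 1*(-4)) - 5*N = (6 + 4) - 5*N = 10 - 5*N)
C = 416 (C = (10 - 5*2)*265 + 416 = (10 - 10)*265 + 416 = 0*265 + 416 = 0 + 416 = 416)
C/(-438004 + S(s)) = 416/(-438004 + (647/5)*(-521)) = 416/(-438004 - 337087/5) = 416/(-2527107/5) = 416*(-5/2527107) = -2080/2527107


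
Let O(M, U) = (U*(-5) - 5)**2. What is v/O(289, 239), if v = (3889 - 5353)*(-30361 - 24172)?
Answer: 3326513/60000 ≈ 55.442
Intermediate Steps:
O(M, U) = (-5 - 5*U)**2 (O(M, U) = (-5*U - 5)**2 = (-5 - 5*U)**2)
v = 79836312 (v = -1464*(-54533) = 79836312)
v/O(289, 239) = 79836312/((25*(1 + 239)**2)) = 79836312/((25*240**2)) = 79836312/((25*57600)) = 79836312/1440000 = 79836312*(1/1440000) = 3326513/60000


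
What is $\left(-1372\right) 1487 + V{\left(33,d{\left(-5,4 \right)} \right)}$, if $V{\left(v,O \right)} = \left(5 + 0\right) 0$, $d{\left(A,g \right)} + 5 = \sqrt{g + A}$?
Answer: $-2040164$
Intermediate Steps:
$d{\left(A,g \right)} = -5 + \sqrt{A + g}$ ($d{\left(A,g \right)} = -5 + \sqrt{g + A} = -5 + \sqrt{A + g}$)
$V{\left(v,O \right)} = 0$ ($V{\left(v,O \right)} = 5 \cdot 0 = 0$)
$\left(-1372\right) 1487 + V{\left(33,d{\left(-5,4 \right)} \right)} = \left(-1372\right) 1487 + 0 = -2040164 + 0 = -2040164$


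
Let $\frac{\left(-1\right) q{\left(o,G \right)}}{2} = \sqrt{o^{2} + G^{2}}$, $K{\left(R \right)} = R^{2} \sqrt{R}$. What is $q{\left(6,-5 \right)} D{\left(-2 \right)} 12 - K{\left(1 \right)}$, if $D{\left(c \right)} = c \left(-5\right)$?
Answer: $-1 - 240 \sqrt{61} \approx -1875.5$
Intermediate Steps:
$K{\left(R \right)} = R^{\frac{5}{2}}$
$D{\left(c \right)} = - 5 c$
$q{\left(o,G \right)} = - 2 \sqrt{G^{2} + o^{2}}$ ($q{\left(o,G \right)} = - 2 \sqrt{o^{2} + G^{2}} = - 2 \sqrt{G^{2} + o^{2}}$)
$q{\left(6,-5 \right)} D{\left(-2 \right)} 12 - K{\left(1 \right)} = - 2 \sqrt{\left(-5\right)^{2} + 6^{2}} \left(\left(-5\right) \left(-2\right)\right) 12 - 1^{\frac{5}{2}} = - 2 \sqrt{25 + 36} \cdot 10 \cdot 12 - 1 = - 2 \sqrt{61} \cdot 10 \cdot 12 - 1 = - 20 \sqrt{61} \cdot 12 - 1 = - 240 \sqrt{61} - 1 = -1 - 240 \sqrt{61}$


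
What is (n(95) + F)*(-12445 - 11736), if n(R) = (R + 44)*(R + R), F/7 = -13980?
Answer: 1727732450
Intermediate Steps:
F = -97860 (F = 7*(-13980) = -97860)
n(R) = 2*R*(44 + R) (n(R) = (44 + R)*(2*R) = 2*R*(44 + R))
(n(95) + F)*(-12445 - 11736) = (2*95*(44 + 95) - 97860)*(-12445 - 11736) = (2*95*139 - 97860)*(-24181) = (26410 - 97860)*(-24181) = -71450*(-24181) = 1727732450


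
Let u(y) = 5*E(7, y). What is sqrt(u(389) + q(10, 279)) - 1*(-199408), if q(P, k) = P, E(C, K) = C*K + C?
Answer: 199408 + 2*sqrt(3415) ≈ 1.9953e+5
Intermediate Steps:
E(C, K) = C + C*K
u(y) = 35 + 35*y (u(y) = 5*(7*(1 + y)) = 5*(7 + 7*y) = 35 + 35*y)
sqrt(u(389) + q(10, 279)) - 1*(-199408) = sqrt((35 + 35*389) + 10) - 1*(-199408) = sqrt((35 + 13615) + 10) + 199408 = sqrt(13650 + 10) + 199408 = sqrt(13660) + 199408 = 2*sqrt(3415) + 199408 = 199408 + 2*sqrt(3415)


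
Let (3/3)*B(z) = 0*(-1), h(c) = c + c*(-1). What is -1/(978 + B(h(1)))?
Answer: -1/978 ≈ -0.0010225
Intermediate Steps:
h(c) = 0 (h(c) = c - c = 0)
B(z) = 0 (B(z) = 0*(-1) = 0)
-1/(978 + B(h(1))) = -1/(978 + 0) = -1/978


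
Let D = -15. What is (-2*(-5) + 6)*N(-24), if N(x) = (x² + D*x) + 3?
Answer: 15024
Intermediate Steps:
N(x) = 3 + x² - 15*x (N(x) = (x² - 15*x) + 3 = 3 + x² - 15*x)
(-2*(-5) + 6)*N(-24) = (-2*(-5) + 6)*(3 + (-24)² - 15*(-24)) = (10 + 6)*(3 + 576 + 360) = 16*939 = 15024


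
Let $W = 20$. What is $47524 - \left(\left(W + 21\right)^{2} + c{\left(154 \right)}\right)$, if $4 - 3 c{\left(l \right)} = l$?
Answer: $45893$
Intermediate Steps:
$c{\left(l \right)} = \frac{4}{3} - \frac{l}{3}$
$47524 - \left(\left(W + 21\right)^{2} + c{\left(154 \right)}\right) = 47524 - \left(\left(20 + 21\right)^{2} + \left(\frac{4}{3} - \frac{154}{3}\right)\right) = 47524 - \left(41^{2} + \left(\frac{4}{3} - \frac{154}{3}\right)\right) = 47524 - \left(1681 - 50\right) = 47524 - 1631 = 45893$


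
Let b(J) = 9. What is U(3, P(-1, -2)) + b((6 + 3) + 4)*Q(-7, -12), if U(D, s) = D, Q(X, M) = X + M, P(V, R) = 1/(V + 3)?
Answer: -168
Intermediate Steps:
P(V, R) = 1/(3 + V)
Q(X, M) = M + X
U(3, P(-1, -2)) + b((6 + 3) + 4)*Q(-7, -12) = 3 + 9*(-12 - 7) = 3 + 9*(-19) = 3 - 171 = -168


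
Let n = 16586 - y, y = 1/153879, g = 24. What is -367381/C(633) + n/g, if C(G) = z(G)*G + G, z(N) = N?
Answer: 170485353555895/247020112152 ≈ 690.17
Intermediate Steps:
y = 1/153879 ≈ 6.4986e-6
C(G) = G + G² (C(G) = G*G + G = G² + G = G + G²)
n = 2552237093/153879 (n = 16586 - 1*1/153879 = 16586 - 1/153879 = 2552237093/153879 ≈ 16586.)
-367381/C(633) + n/g = -367381*1/(633*(1 + 633)) + (2552237093/153879)/24 = -367381/(633*634) + (2552237093/153879)*(1/24) = -367381/401322 + 2552237093/3693096 = 170485353555895/247020112152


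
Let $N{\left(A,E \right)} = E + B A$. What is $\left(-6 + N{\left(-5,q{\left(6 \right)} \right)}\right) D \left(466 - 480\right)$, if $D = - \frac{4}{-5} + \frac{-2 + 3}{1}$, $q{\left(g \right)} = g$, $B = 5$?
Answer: $630$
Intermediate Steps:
$N{\left(A,E \right)} = E + 5 A$
$D = \frac{9}{5}$ ($D = \left(-4\right) \left(- \frac{1}{5}\right) + 1 \cdot 1 = \frac{4}{5} + 1 = \frac{9}{5} \approx 1.8$)
$\left(-6 + N{\left(-5,q{\left(6 \right)} \right)}\right) D \left(466 - 480\right) = \left(-6 + \left(6 + 5 \left(-5\right)\right)\right) \frac{9}{5} \left(466 - 480\right) = \left(-6 + \left(6 - 25\right)\right) \frac{9}{5} \left(-14\right) = \left(-6 - 19\right) \frac{9}{5} \left(-14\right) = \left(-25\right) \frac{9}{5} \left(-14\right) = \left(-45\right) \left(-14\right) = 630$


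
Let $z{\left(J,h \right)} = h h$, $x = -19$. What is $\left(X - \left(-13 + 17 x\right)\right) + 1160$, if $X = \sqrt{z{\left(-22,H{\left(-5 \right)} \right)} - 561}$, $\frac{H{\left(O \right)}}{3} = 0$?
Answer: $1496 + i \sqrt{561} \approx 1496.0 + 23.685 i$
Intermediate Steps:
$H{\left(O \right)} = 0$ ($H{\left(O \right)} = 3 \cdot 0 = 0$)
$z{\left(J,h \right)} = h^{2}$
$X = i \sqrt{561}$ ($X = \sqrt{0^{2} - 561} = \sqrt{0 - 561} = \sqrt{-561} = i \sqrt{561} \approx 23.685 i$)
$\left(X - \left(-13 + 17 x\right)\right) + 1160 = \left(i \sqrt{561} + \left(13 - -323\right)\right) + 1160 = \left(i \sqrt{561} + \left(13 + 323\right)\right) + 1160 = \left(i \sqrt{561} + 336\right) + 1160 = \left(336 + i \sqrt{561}\right) + 1160 = 1496 + i \sqrt{561}$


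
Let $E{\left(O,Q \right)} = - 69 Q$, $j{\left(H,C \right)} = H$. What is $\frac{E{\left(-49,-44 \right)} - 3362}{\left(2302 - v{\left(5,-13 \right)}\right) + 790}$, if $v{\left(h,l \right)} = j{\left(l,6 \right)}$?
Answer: $- \frac{326}{3105} \approx -0.10499$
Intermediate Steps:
$v{\left(h,l \right)} = l$
$\frac{E{\left(-49,-44 \right)} - 3362}{\left(2302 - v{\left(5,-13 \right)}\right) + 790} = \frac{\left(-69\right) \left(-44\right) - 3362}{\left(2302 - -13\right) + 790} = \frac{3036 - 3362}{\left(2302 + 13\right) + 790} = \frac{3036 - 3362}{2315 + 790} = - \frac{326}{3105}$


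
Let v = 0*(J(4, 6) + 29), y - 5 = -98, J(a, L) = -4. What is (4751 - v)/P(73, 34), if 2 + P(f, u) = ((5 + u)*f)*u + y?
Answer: 4751/96703 ≈ 0.049130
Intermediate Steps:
y = -93 (y = 5 - 98 = -93)
P(f, u) = -95 + f*u*(5 + u) (P(f, u) = -2 + (((5 + u)*f)*u - 93) = -2 + ((f*(5 + u))*u - 93) = -2 + (f*u*(5 + u) - 93) = -2 + (-93 + f*u*(5 + u)) = -95 + f*u*(5 + u))
v = 0 (v = 0*(-4 + 29) = 0*25 = 0)
(4751 - v)/P(73, 34) = (4751 - 1*0)/(-95 + 73*34**2 + 5*73*34) = (4751 + 0)/(-95 + 73*1156 + 12410) = 4751/(-95 + 84388 + 12410) = 4751/96703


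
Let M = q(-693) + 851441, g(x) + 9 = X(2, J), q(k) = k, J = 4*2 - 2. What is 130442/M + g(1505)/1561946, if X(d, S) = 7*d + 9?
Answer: 50938817651/332205608902 ≈ 0.15334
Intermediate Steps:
J = 6 (J = 8 - 2 = 6)
X(d, S) = 9 + 7*d
g(x) = 14 (g(x) = -9 + (9 + 7*2) = -9 + (9 + 14) = -9 + 23 = 14)
M = 850748 (M = -693 + 851441 = 850748)
130442/M + g(1505)/1561946 = 130442/850748 + 14/1561946 = 130442*(1/850748) + 14*(1/1561946) = 65221/425374 + 7/780973 = 50938817651/332205608902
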